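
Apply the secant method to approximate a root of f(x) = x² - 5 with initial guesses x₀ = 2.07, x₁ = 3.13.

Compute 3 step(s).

f(x) = x² - 5
x₀ = 2.07, x₁ = 3.13

Secant formula: x_{n+1} = x_n - f(x_n)(x_n - x_{n-1})/(f(x_n) - f(x_{n-1}))

Iteration 1:
  f(2.070000) = -0.715100
  f(3.130000) = 4.796900
  x_2 = 3.130000 - 4.796900×(3.130000 - 2.070000)/(4.796900 - (-0.715100))
       = 2.207519
Iteration 2:
  f(3.130000) = 4.796900
  f(2.207519) = -0.126859
  x_3 = 2.207519 - (-0.126859)×(2.207519 - 3.130000)/(-0.126859 - 4.796900)
       = 2.231287
Iteration 3:
  f(2.207519) = -0.126859
  f(2.231287) = -0.021360
  x_4 = 2.231287 - (-0.021360)×(2.231287 - 2.207519)/(-0.021360 - (-0.126859))
       = 2.236099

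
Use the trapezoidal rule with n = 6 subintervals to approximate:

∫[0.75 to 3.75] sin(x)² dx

f(x) = sin(x)²
a = 0.75, b = 3.75, n = 6
h = (b - a)/n = 0.500000

Trapezoidal rule: (h/2)[f(x₀) + 2f(x₁) + 2f(x₂) + ... + f(xₙ)]

x_0 = 0.7500, f(x_0) = 0.464631, coefficient = 1
x_1 = 1.2500, f(x_1) = 0.900572, coefficient = 2
x_2 = 1.7500, f(x_2) = 0.968228, coefficient = 2
x_3 = 2.2500, f(x_3) = 0.605398, coefficient = 2
x_4 = 2.7500, f(x_4) = 0.145665, coefficient = 2
x_5 = 3.2500, f(x_5) = 0.011706, coefficient = 2
x_6 = 3.7500, f(x_6) = 0.326682, coefficient = 1

I ≈ (0.500000/2) × 6.054452 = 1.513613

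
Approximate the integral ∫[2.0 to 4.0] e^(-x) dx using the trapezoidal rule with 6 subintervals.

f(x) = e^(-x)
a = 2.0, b = 4.0, n = 6
h = (b - a)/n = 0.333333

Trapezoidal rule: (h/2)[f(x₀) + 2f(x₁) + 2f(x₂) + ... + f(xₙ)]

x_0 = 2.0000, f(x_0) = 0.135335, coefficient = 1
x_1 = 2.3333, f(x_1) = 0.096972, coefficient = 2
x_2 = 2.6667, f(x_2) = 0.069483, coefficient = 2
x_3 = 3.0000, f(x_3) = 0.049787, coefficient = 2
x_4 = 3.3333, f(x_4) = 0.035674, coefficient = 2
x_5 = 3.6667, f(x_5) = 0.025562, coefficient = 2
x_6 = 4.0000, f(x_6) = 0.018316, coefficient = 1

I ≈ (0.333333/2) × 0.708607 = 0.118101
Exact value: 0.117020
Error: 0.001082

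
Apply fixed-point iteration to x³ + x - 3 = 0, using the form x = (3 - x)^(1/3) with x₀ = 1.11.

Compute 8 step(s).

Equation: x³ + x - 3 = 0
Fixed-point form: x = (3 - x)^(1/3)
x₀ = 1.11

x_1 = g(1.110000) = 1.236386
x_2 = g(1.236386) = 1.208188
x_3 = g(1.208188) = 1.214593
x_4 = g(1.214593) = 1.213144
x_5 = g(1.213144) = 1.213472
x_6 = g(1.213472) = 1.213398
x_7 = g(1.213398) = 1.213415
x_8 = g(1.213415) = 1.213411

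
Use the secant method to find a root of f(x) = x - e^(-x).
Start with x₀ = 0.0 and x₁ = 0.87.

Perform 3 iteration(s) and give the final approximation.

f(x) = x - e^(-x)
x₀ = 0.0, x₁ = 0.87

Secant formula: x_{n+1} = x_n - f(x_n)(x_n - x_{n-1})/(f(x_n) - f(x_{n-1}))

Iteration 1:
  f(0.000000) = -1.000000
  f(0.870000) = 0.451048
  x_2 = 0.870000 - 0.451048×(0.870000 - 0.000000)/(0.451048 - (-1.000000))
       = 0.599566
Iteration 2:
  f(0.870000) = 0.451048
  f(0.599566) = 0.050517
  x_3 = 0.599566 - 0.050517×(0.599566 - 0.870000)/(0.050517 - 0.451048)
       = 0.565458
Iteration 3:
  f(0.599566) = 0.050517
  f(0.565458) = -0.002642
  x_4 = 0.565458 - (-0.002642)×(0.565458 - 0.599566)/(-0.002642 - 0.050517)
       = 0.567153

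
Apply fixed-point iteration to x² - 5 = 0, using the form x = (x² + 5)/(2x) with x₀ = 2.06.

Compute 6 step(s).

Equation: x² - 5 = 0
Fixed-point form: x = (x² + 5)/(2x)
x₀ = 2.06

x_1 = g(2.060000) = 2.243592
x_2 = g(2.243592) = 2.236081
x_3 = g(2.236081) = 2.236068
x_4 = g(2.236068) = 2.236068
x_5 = g(2.236068) = 2.236068
x_6 = g(2.236068) = 2.236068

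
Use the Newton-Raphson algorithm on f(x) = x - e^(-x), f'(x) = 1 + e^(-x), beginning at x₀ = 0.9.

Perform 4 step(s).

f(x) = x - e^(-x)
f'(x) = 1 + e^(-x)
x₀ = 0.9

Newton-Raphson formula: x_{n+1} = x_n - f(x_n)/f'(x_n)

Iteration 1:
  f(0.900000) = 0.493430
  f'(0.900000) = 1.406570
  x_1 = 0.900000 - 0.493430/1.406570 = 0.549196
Iteration 2:
  f(0.549196) = -0.028218
  f'(0.549196) = 1.577414
  x_2 = 0.549196 - (-0.028218)/1.577414 = 0.567085
Iteration 3:
  f(0.567085) = -0.000092
  f'(0.567085) = 1.567177
  x_3 = 0.567085 - (-0.000092)/1.567177 = 0.567143
Iteration 4:
  f(0.567143) = 0.000000
  f'(0.567143) = 1.567143
  x_4 = 0.567143 - 0.000000/1.567143 = 0.567143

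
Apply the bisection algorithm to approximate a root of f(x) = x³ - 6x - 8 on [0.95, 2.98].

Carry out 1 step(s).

f(x) = x³ - 6x - 8
Initial interval: [0.95, 2.98]

Iteration 1:
  c_1 = (0.950000 + 2.980000)/2 = 1.965000
  f(c_1) = f(1.965000) = -12.202693
  f(a) × f(c) ≥ 0, new interval: [1.965000, 2.980000]

After 1 iteration(s), the approximation is c_1 = 1.965000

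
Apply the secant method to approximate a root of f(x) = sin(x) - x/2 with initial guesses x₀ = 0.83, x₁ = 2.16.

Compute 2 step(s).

f(x) = sin(x) - x/2
x₀ = 0.83, x₁ = 2.16

Secant formula: x_{n+1} = x_n - f(x_n)(x_n - x_{n-1})/(f(x_n) - f(x_{n-1}))

Iteration 1:
  f(0.830000) = 0.322931
  f(2.160000) = -0.248617
  x_2 = 2.160000 - (-0.248617)×(2.160000 - 0.830000)/(-0.248617 - 0.322931)
       = 1.581466
Iteration 2:
  f(2.160000) = -0.248617
  f(1.581466) = 0.209210
  x_3 = 1.581466 - 0.209210×(1.581466 - 2.160000)/(0.209210 - (-0.248617))
       = 1.845835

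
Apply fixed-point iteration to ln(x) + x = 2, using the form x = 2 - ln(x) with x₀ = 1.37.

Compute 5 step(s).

Equation: ln(x) + x = 2
Fixed-point form: x = 2 - ln(x)
x₀ = 1.37

x_1 = g(1.370000) = 1.685189
x_2 = g(1.685189) = 1.478122
x_3 = g(1.478122) = 1.609228
x_4 = g(1.609228) = 1.524246
x_5 = g(1.524246) = 1.578500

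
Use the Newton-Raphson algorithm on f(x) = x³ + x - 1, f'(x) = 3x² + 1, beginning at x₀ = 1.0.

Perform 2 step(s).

f(x) = x³ + x - 1
f'(x) = 3x² + 1
x₀ = 1.0

Newton-Raphson formula: x_{n+1} = x_n - f(x_n)/f'(x_n)

Iteration 1:
  f(1.000000) = 1.000000
  f'(1.000000) = 4.000000
  x_1 = 1.000000 - 1.000000/4.000000 = 0.750000
Iteration 2:
  f(0.750000) = 0.171875
  f'(0.750000) = 2.687500
  x_2 = 0.750000 - 0.171875/2.687500 = 0.686047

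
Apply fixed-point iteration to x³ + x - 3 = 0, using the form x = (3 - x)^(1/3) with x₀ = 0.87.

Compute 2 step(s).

Equation: x³ + x - 3 = 0
Fixed-point form: x = (3 - x)^(1/3)
x₀ = 0.87

x_1 = g(0.870000) = 1.286648
x_2 = g(1.286648) = 1.196600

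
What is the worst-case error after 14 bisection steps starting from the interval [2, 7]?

Bisection error bound: |error| ≤ (b-a)/2^n
|error| ≤ (7 - 2)/2^14 = 5/2^14
|error| ≤ 0.0003051758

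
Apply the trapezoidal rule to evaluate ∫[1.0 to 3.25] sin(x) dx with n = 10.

f(x) = sin(x)
a = 1.0, b = 3.25, n = 10
h = (b - a)/n = 0.225000

Trapezoidal rule: (h/2)[f(x₀) + 2f(x₁) + 2f(x₂) + ... + f(xₙ)]

x_0 = 1.0000, f(x_0) = 0.841471, coefficient = 1
x_1 = 1.2250, f(x_1) = 0.940806, coefficient = 2
x_2 = 1.4500, f(x_2) = 0.992713, coefficient = 2
x_3 = 1.6750, f(x_3) = 0.994576, coefficient = 2
x_4 = 1.9000, f(x_4) = 0.946300, coefficient = 2
x_5 = 2.1250, f(x_5) = 0.850320, coefficient = 2
x_6 = 2.3500, f(x_6) = 0.711473, coefficient = 2
x_7 = 2.5750, f(x_7) = 0.536760, coefficient = 2
x_8 = 2.8000, f(x_8) = 0.334988, coefficient = 2
x_9 = 3.0250, f(x_9) = 0.116329, coefficient = 2
x_10 = 3.2500, f(x_10) = -0.108195, coefficient = 1

I ≈ (0.225000/2) × 13.581806 = 1.527953
Exact value: 1.534432
Error: 0.006479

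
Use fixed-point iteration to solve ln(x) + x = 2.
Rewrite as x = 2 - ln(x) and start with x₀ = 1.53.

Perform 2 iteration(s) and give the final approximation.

Equation: ln(x) + x = 2
Fixed-point form: x = 2 - ln(x)
x₀ = 1.53

x_1 = g(1.530000) = 1.574732
x_2 = g(1.574732) = 1.545915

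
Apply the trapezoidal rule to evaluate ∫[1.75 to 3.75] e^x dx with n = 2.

f(x) = e^x
a = 1.75, b = 3.75, n = 2
h = (b - a)/n = 1.000000

Trapezoidal rule: (h/2)[f(x₀) + 2f(x₁) + 2f(x₂) + ... + f(xₙ)]

x_0 = 1.7500, f(x_0) = 5.754603, coefficient = 1
x_1 = 2.7500, f(x_1) = 15.642632, coefficient = 2
x_2 = 3.7500, f(x_2) = 42.521082, coefficient = 1

I ≈ (1.000000/2) × 79.560948 = 39.780474
Exact value: 36.766479
Error: 3.013995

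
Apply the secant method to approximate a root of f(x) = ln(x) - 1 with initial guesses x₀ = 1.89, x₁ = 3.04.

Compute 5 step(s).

f(x) = ln(x) - 1
x₀ = 1.89, x₁ = 3.04

Secant formula: x_{n+1} = x_n - f(x_n)(x_n - x_{n-1})/(f(x_n) - f(x_{n-1}))

Iteration 1:
  f(1.890000) = -0.363423
  f(3.040000) = 0.111858
  x_2 = 3.040000 - 0.111858×(3.040000 - 1.890000)/(0.111858 - (-0.363423))
       = 2.769347
Iteration 2:
  f(3.040000) = 0.111858
  f(2.769347) = 0.018612
  x_3 = 2.769347 - 0.018612×(2.769347 - 3.040000)/(0.018612 - 0.111858)
       = 2.715326
Iteration 3:
  f(2.769347) = 0.018612
  f(2.715326) = -0.001088
  x_4 = 2.715326 - (-0.001088)×(2.715326 - 2.769347)/(-0.001088 - 0.018612)
       = 2.718310
Iteration 4:
  f(2.715326) = -0.001088
  f(2.718310) = 0.000010
  x_5 = 2.718310 - 0.000010×(2.718310 - 2.715326)/(0.000010 - (-0.001088))
       = 2.718282
Iteration 5:
  f(2.718310) = 0.000010
  f(2.718282) = 0.000000
  x_6 = 2.718282 - 0.000000×(2.718282 - 2.718310)/(0.000000 - 0.000010)
       = 2.718282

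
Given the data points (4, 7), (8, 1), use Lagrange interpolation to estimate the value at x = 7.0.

Lagrange interpolation formula:
P(x) = Σ yᵢ × Lᵢ(x)
where Lᵢ(x) = Π_{j≠i} (x - xⱼ)/(xᵢ - xⱼ)

L_0(7.0) = (7.0 - 8)/(4 - 8) = 0.250000
L_1(7.0) = (7.0 - 4)/(8 - 4) = 0.750000

P(7.0) = 7×L_0(7.0) + 1×L_1(7.0)
P(7.0) = 2.500000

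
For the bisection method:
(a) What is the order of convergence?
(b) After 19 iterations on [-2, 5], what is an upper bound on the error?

(a) Bisection has linear (order 1) convergence; the error is halved each step.

(b) Error bound = (b-a)/2^n = (5 - (-2))/2^{19}
    = 7/2^{19}

(a) 1 (linear); (b) error ≤ 1.34e-05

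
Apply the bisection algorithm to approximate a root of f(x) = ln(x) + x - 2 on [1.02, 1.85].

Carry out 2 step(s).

f(x) = ln(x) + x - 2
Initial interval: [1.02, 1.85]

Iteration 1:
  c_1 = (1.020000 + 1.850000)/2 = 1.435000
  f(c_1) = f(1.435000) = -0.203835
  f(a) × f(c) ≥ 0, new interval: [1.435000, 1.850000]
Iteration 2:
  c_2 = (1.435000 + 1.850000)/2 = 1.642500
  f(c_2) = f(1.642500) = 0.138719
  f(a) × f(c) < 0, new interval: [1.435000, 1.642500]

After 2 iteration(s), the approximation is c_2 = 1.642500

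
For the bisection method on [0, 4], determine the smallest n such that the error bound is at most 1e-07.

We need (b-a)/2^n ≤ 1e-07
(4 - 0)/2^n ≤ 1e-07
4/2^n ≤ 1e-07
2^n ≥ 40000000
n ≥ log₂(40000000) = 25.25
n ≥ 26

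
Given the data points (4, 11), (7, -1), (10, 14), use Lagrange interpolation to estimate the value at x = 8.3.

Lagrange interpolation formula:
P(x) = Σ yᵢ × Lᵢ(x)
where Lᵢ(x) = Π_{j≠i} (x - xⱼ)/(xᵢ - xⱼ)

L_0(8.3) = (8.3 - 7)/(4 - 7) × (8.3 - 10)/(4 - 10) = -0.122778
L_1(8.3) = (8.3 - 4)/(7 - 4) × (8.3 - 10)/(7 - 10) = 0.812222
L_2(8.3) = (8.3 - 4)/(10 - 4) × (8.3 - 7)/(10 - 7) = 0.310556

P(8.3) = 11×L_0(8.3) + (-1)×L_1(8.3) + 14×L_2(8.3)
P(8.3) = 2.185000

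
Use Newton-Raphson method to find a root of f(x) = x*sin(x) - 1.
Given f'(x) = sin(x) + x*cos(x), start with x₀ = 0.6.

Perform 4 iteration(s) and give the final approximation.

f(x) = x*sin(x) - 1
f'(x) = sin(x) + x*cos(x)
x₀ = 0.6

Newton-Raphson formula: x_{n+1} = x_n - f(x_n)/f'(x_n)

Iteration 1:
  f(0.600000) = -0.661215
  f'(0.600000) = 1.059844
  x_1 = 0.600000 - (-0.661215)/1.059844 = 1.223879
Iteration 2:
  f(1.223879) = 0.150967
  f'(1.223879) = 1.356545
  x_2 = 1.223879 - 0.150967/1.356545 = 1.112591
Iteration 3:
  f(1.112591) = -0.002175
  f'(1.112591) = 1.388990
  x_3 = 1.112591 - (-0.002175)/1.388990 = 1.114157
Iteration 4:
  f(1.114157) = 0.000000
  f'(1.114157) = 1.388809
  x_4 = 1.114157 - 0.000000/1.388809 = 1.114157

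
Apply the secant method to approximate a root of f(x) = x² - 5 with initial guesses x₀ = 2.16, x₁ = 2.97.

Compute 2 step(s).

f(x) = x² - 5
x₀ = 2.16, x₁ = 2.97

Secant formula: x_{n+1} = x_n - f(x_n)(x_n - x_{n-1})/(f(x_n) - f(x_{n-1}))

Iteration 1:
  f(2.160000) = -0.334400
  f(2.970000) = 3.820900
  x_2 = 2.970000 - 3.820900×(2.970000 - 2.160000)/(3.820900 - (-0.334400))
       = 2.225185
Iteration 2:
  f(2.970000) = 3.820900
  f(2.225185) = -0.048551
  x_3 = 2.225185 - (-0.048551)×(2.225185 - 2.970000)/(-0.048551 - 3.820900)
       = 2.234531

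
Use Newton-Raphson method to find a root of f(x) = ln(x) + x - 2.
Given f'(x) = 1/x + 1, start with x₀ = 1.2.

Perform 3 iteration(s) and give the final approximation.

f(x) = ln(x) + x - 2
f'(x) = 1/x + 1
x₀ = 1.2

Newton-Raphson formula: x_{n+1} = x_n - f(x_n)/f'(x_n)

Iteration 1:
  f(1.200000) = -0.617678
  f'(1.200000) = 1.833333
  x_1 = 1.200000 - (-0.617678)/1.833333 = 1.536916
Iteration 2:
  f(1.536916) = -0.033307
  f'(1.536916) = 1.650654
  x_2 = 1.536916 - (-0.033307)/1.650654 = 1.557094
Iteration 3:
  f(1.557094) = -0.000085
  f'(1.557094) = 1.642222
  x_3 = 1.557094 - (-0.000085)/1.642222 = 1.557146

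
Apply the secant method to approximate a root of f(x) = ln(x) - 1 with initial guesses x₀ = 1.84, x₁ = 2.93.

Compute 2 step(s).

f(x) = ln(x) - 1
x₀ = 1.84, x₁ = 2.93

Secant formula: x_{n+1} = x_n - f(x_n)(x_n - x_{n-1})/(f(x_n) - f(x_{n-1}))

Iteration 1:
  f(1.840000) = -0.390234
  f(2.930000) = 0.075002
  x_2 = 2.930000 - 0.075002×(2.930000 - 1.840000)/(0.075002 - (-0.390234))
       = 2.754277
Iteration 2:
  f(2.930000) = 0.075002
  f(2.754277) = 0.013155
  x_3 = 2.754277 - 0.013155×(2.754277 - 2.930000)/(0.013155 - 0.075002)
       = 2.716901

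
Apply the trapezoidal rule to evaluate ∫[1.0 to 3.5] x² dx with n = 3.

f(x) = x²
a = 1.0, b = 3.5, n = 3
h = (b - a)/n = 0.833333

Trapezoidal rule: (h/2)[f(x₀) + 2f(x₁) + 2f(x₂) + ... + f(xₙ)]

x_0 = 1.0000, f(x_0) = 1.000000, coefficient = 1
x_1 = 1.8333, f(x_1) = 3.361111, coefficient = 2
x_2 = 2.6667, f(x_2) = 7.111111, coefficient = 2
x_3 = 3.5000, f(x_3) = 12.250000, coefficient = 1

I ≈ (0.833333/2) × 34.194444 = 14.247685
Exact value: 13.958333
Error: 0.289352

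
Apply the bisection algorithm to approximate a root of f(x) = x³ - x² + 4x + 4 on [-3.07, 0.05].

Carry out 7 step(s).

f(x) = x³ - x² + 4x + 4
Initial interval: [-3.07, 0.05]

Iteration 1:
  c_1 = (-3.070000 + 0.050000)/2 = -1.510000
  f(c_1) = f(-1.510000) = -7.763051
  f(a) × f(c) ≥ 0, new interval: [-1.510000, 0.050000]
Iteration 2:
  c_2 = (-1.510000 + 0.050000)/2 = -0.730000
  f(c_2) = f(-0.730000) = 0.158083
  f(a) × f(c) < 0, new interval: [-1.510000, -0.730000]
Iteration 3:
  c_3 = (-1.510000 + (-0.730000))/2 = -1.120000
  f(c_3) = f(-1.120000) = -3.139328
  f(a) × f(c) ≥ 0, new interval: [-1.120000, -0.730000]
Iteration 4:
  c_4 = (-1.120000 + (-0.730000))/2 = -0.925000
  f(c_4) = f(-0.925000) = -1.347078
  f(a) × f(c) ≥ 0, new interval: [-0.925000, -0.730000]
Iteration 5:
  c_5 = (-0.925000 + (-0.730000))/2 = -0.827500
  f(c_5) = f(-0.827500) = -0.561392
  f(a) × f(c) ≥ 0, new interval: [-0.827500, -0.730000]
Iteration 6:
  c_6 = (-0.827500 + (-0.730000))/2 = -0.778750
  f(c_6) = f(-0.778750) = -0.193726
  f(a) × f(c) ≥ 0, new interval: [-0.778750, -0.730000]
Iteration 7:
  c_7 = (-0.778750 + (-0.730000))/2 = -0.754375
  f(c_7) = f(-0.754375) = -0.015883
  f(a) × f(c) ≥ 0, new interval: [-0.754375, -0.730000]

After 7 iteration(s), the approximation is c_7 = -0.754375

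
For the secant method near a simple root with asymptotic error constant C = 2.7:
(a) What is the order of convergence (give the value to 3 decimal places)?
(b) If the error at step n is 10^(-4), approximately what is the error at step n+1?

(a) Secant method has superlinear convergence with order φ = (1+√5)/2 ≈ 1.618.
    This means |e_{n+1}| ≈ C|e_n|^1.618.

(b) With |e_n| = 10^(-4) and C = 2.7:
    |e_{n+1}| ≈ 2.7 × (10^(-4))^1.618 = 2.7 × 10^(-6.47)

(a) ≈ 1.618 (golden ratio); (b) |e_{n+1}| ≈ 9.104e-07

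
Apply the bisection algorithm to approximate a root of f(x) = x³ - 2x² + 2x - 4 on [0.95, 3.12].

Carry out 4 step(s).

f(x) = x³ - 2x² + 2x - 4
Initial interval: [0.95, 3.12]

Iteration 1:
  c_1 = (0.950000 + 3.120000)/2 = 2.035000
  f(c_1) = f(2.035000) = 0.214943
  f(a) × f(c) < 0, new interval: [0.950000, 2.035000]
Iteration 2:
  c_2 = (0.950000 + 2.035000)/2 = 1.492500
  f(c_2) = f(1.492500) = -2.145485
  f(a) × f(c) ≥ 0, new interval: [1.492500, 2.035000]
Iteration 3:
  c_3 = (1.492500 + 2.035000)/2 = 1.763750
  f(c_3) = f(1.763750) = -1.207430
  f(a) × f(c) ≥ 0, new interval: [1.763750, 2.035000]
Iteration 4:
  c_4 = (1.763750 + 2.035000)/2 = 1.899375
  f(c_4) = f(1.899375) = -0.564267
  f(a) × f(c) ≥ 0, new interval: [1.899375, 2.035000]

After 4 iteration(s), the approximation is c_4 = 1.899375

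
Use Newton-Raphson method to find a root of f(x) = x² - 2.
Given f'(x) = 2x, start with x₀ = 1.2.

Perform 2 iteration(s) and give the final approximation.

f(x) = x² - 2
f'(x) = 2x
x₀ = 1.2

Newton-Raphson formula: x_{n+1} = x_n - f(x_n)/f'(x_n)

Iteration 1:
  f(1.200000) = -0.560000
  f'(1.200000) = 2.400000
  x_1 = 1.200000 - (-0.560000)/2.400000 = 1.433333
Iteration 2:
  f(1.433333) = 0.054444
  f'(1.433333) = 2.866667
  x_2 = 1.433333 - 0.054444/2.866667 = 1.414341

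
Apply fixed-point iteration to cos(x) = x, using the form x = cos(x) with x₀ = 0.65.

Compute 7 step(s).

Equation: cos(x) = x
Fixed-point form: x = cos(x)
x₀ = 0.65

x_1 = g(0.650000) = 0.796084
x_2 = g(0.796084) = 0.699511
x_3 = g(0.699511) = 0.765157
x_4 = g(0.765157) = 0.721273
x_5 = g(0.721273) = 0.750965
x_6 = g(0.750965) = 0.731030
x_7 = g(0.731030) = 0.744487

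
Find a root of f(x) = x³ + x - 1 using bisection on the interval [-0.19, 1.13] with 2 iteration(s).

f(x) = x³ + x - 1
Initial interval: [-0.19, 1.13]

Iteration 1:
  c_1 = (-0.190000 + 1.130000)/2 = 0.470000
  f(c_1) = f(0.470000) = -0.426177
  f(a) × f(c) ≥ 0, new interval: [0.470000, 1.130000]
Iteration 2:
  c_2 = (0.470000 + 1.130000)/2 = 0.800000
  f(c_2) = f(0.800000) = 0.312000
  f(a) × f(c) < 0, new interval: [0.470000, 0.800000]

After 2 iteration(s), the approximation is c_2 = 0.800000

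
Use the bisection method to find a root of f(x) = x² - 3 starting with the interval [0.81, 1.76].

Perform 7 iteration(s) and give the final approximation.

f(x) = x² - 3
Initial interval: [0.81, 1.76]

Iteration 1:
  c_1 = (0.810000 + 1.760000)/2 = 1.285000
  f(c_1) = f(1.285000) = -1.348775
  f(a) × f(c) ≥ 0, new interval: [1.285000, 1.760000]
Iteration 2:
  c_2 = (1.285000 + 1.760000)/2 = 1.522500
  f(c_2) = f(1.522500) = -0.681994
  f(a) × f(c) ≥ 0, new interval: [1.522500, 1.760000]
Iteration 3:
  c_3 = (1.522500 + 1.760000)/2 = 1.641250
  f(c_3) = f(1.641250) = -0.306298
  f(a) × f(c) ≥ 0, new interval: [1.641250, 1.760000]
Iteration 4:
  c_4 = (1.641250 + 1.760000)/2 = 1.700625
  f(c_4) = f(1.700625) = -0.107875
  f(a) × f(c) ≥ 0, new interval: [1.700625, 1.760000]
Iteration 5:
  c_5 = (1.700625 + 1.760000)/2 = 1.730313
  f(c_5) = f(1.730313) = -0.006019
  f(a) × f(c) ≥ 0, new interval: [1.730313, 1.760000]
Iteration 6:
  c_6 = (1.730313 + 1.760000)/2 = 1.745156
  f(c_6) = f(1.745156) = 0.045570
  f(a) × f(c) < 0, new interval: [1.730313, 1.745156]
Iteration 7:
  c_7 = (1.730313 + 1.745156)/2 = 1.737734
  f(c_7) = f(1.737734) = 0.019721
  f(a) × f(c) < 0, new interval: [1.730313, 1.737734]

After 7 iteration(s), the approximation is c_7 = 1.737734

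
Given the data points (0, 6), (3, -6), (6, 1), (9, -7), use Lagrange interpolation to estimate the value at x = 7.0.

Lagrange interpolation formula:
P(x) = Σ yᵢ × Lᵢ(x)
where Lᵢ(x) = Π_{j≠i} (x - xⱼ)/(xᵢ - xⱼ)

L_0(7.0) = (7.0 - 3)/(0 - 3) × (7.0 - 6)/(0 - 6) × (7.0 - 9)/(0 - 9) = 0.049383
L_1(7.0) = (7.0 - 0)/(3 - 0) × (7.0 - 6)/(3 - 6) × (7.0 - 9)/(3 - 9) = -0.259259
L_2(7.0) = (7.0 - 0)/(6 - 0) × (7.0 - 3)/(6 - 3) × (7.0 - 9)/(6 - 9) = 1.037037
L_3(7.0) = (7.0 - 0)/(9 - 0) × (7.0 - 3)/(9 - 3) × (7.0 - 6)/(9 - 6) = 0.172840

P(7.0) = 6×L_0(7.0) + (-6)×L_1(7.0) + 1×L_2(7.0) + (-7)×L_3(7.0)
P(7.0) = 1.679012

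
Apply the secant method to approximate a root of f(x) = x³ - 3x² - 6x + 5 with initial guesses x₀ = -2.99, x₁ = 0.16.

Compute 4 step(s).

f(x) = x³ - 3x² - 6x + 5
x₀ = -2.99, x₁ = 0.16

Secant formula: x_{n+1} = x_n - f(x_n)(x_n - x_{n-1})/(f(x_n) - f(x_{n-1}))

Iteration 1:
  f(-2.990000) = -30.611199
  f(0.160000) = 3.967296
  x_2 = 0.160000 - 3.967296×(0.160000 - (-2.990000))/(3.967296 - (-30.611199))
       = -0.201409
Iteration 2:
  f(0.160000) = 3.967296
  f(-0.201409) = 6.078587
  x_3 = -0.201409 - 6.078587×(-0.201409 - 0.160000)/(6.078587 - 3.967296)
       = 0.839118
Iteration 3:
  f(-0.201409) = 6.078587
  f(0.839118) = -1.556230
  x_4 = 0.839118 - (-1.556230)×(0.839118 - (-0.201409))/(-1.556230 - 6.078587)
       = 0.627024
Iteration 4:
  f(0.839118) = -1.556230
  f(0.627024) = 0.304896
  x_5 = 0.627024 - 0.304896×(0.627024 - 0.839118)/(0.304896 - (-1.556230))
       = 0.661770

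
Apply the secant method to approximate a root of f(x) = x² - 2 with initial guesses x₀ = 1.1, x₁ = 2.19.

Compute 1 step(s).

f(x) = x² - 2
x₀ = 1.1, x₁ = 2.19

Secant formula: x_{n+1} = x_n - f(x_n)(x_n - x_{n-1})/(f(x_n) - f(x_{n-1}))

Iteration 1:
  f(1.100000) = -0.790000
  f(2.190000) = 2.796100
  x_2 = 2.190000 - 2.796100×(2.190000 - 1.100000)/(2.796100 - (-0.790000))
       = 1.340122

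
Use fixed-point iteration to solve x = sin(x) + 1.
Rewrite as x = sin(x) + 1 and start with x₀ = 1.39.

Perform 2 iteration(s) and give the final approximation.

Equation: x = sin(x) + 1
Fixed-point form: x = sin(x) + 1
x₀ = 1.39

x_1 = g(1.390000) = 1.983701
x_2 = g(1.983701) = 1.915959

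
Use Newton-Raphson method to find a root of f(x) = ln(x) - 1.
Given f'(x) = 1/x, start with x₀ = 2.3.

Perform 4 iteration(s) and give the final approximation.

f(x) = ln(x) - 1
f'(x) = 1/x
x₀ = 2.3

Newton-Raphson formula: x_{n+1} = x_n - f(x_n)/f'(x_n)

Iteration 1:
  f(2.300000) = -0.167091
  f'(2.300000) = 0.434783
  x_1 = 2.300000 - (-0.167091)/0.434783 = 2.684309
Iteration 2:
  f(2.684309) = -0.012577
  f'(2.684309) = 0.372535
  x_2 = 2.684309 - (-0.012577)/0.372535 = 2.718069
Iteration 3:
  f(2.718069) = -0.000078
  f'(2.718069) = 0.367908
  x_3 = 2.718069 - (-0.000078)/0.367908 = 2.718282
Iteration 4:
  f(2.718282) = 0.000000
  f'(2.718282) = 0.367879
  x_4 = 2.718282 - 0.000000/0.367879 = 2.718282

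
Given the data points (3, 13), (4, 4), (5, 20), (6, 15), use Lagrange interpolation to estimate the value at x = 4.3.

Lagrange interpolation formula:
P(x) = Σ yᵢ × Lᵢ(x)
where Lᵢ(x) = Π_{j≠i} (x - xⱼ)/(xᵢ - xⱼ)

L_0(4.3) = (4.3 - 4)/(3 - 4) × (4.3 - 5)/(3 - 5) × (4.3 - 6)/(3 - 6) = -0.059500
L_1(4.3) = (4.3 - 3)/(4 - 3) × (4.3 - 5)/(4 - 5) × (4.3 - 6)/(4 - 6) = 0.773500
L_2(4.3) = (4.3 - 3)/(5 - 3) × (4.3 - 4)/(5 - 4) × (4.3 - 6)/(5 - 6) = 0.331500
L_3(4.3) = (4.3 - 3)/(6 - 3) × (4.3 - 4)/(6 - 4) × (4.3 - 5)/(6 - 5) = -0.045500

P(4.3) = 13×L_0(4.3) + 4×L_1(4.3) + 20×L_2(4.3) + 15×L_3(4.3)
P(4.3) = 8.268000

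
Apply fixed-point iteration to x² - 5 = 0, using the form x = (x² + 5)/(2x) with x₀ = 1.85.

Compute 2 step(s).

Equation: x² - 5 = 0
Fixed-point form: x = (x² + 5)/(2x)
x₀ = 1.85

x_1 = g(1.850000) = 2.276351
x_2 = g(2.276351) = 2.236424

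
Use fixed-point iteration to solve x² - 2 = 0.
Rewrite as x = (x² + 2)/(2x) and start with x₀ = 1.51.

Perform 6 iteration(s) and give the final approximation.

Equation: x² - 2 = 0
Fixed-point form: x = (x² + 2)/(2x)
x₀ = 1.51

x_1 = g(1.510000) = 1.417252
x_2 = g(1.417252) = 1.414217
x_3 = g(1.414217) = 1.414214
x_4 = g(1.414214) = 1.414214
x_5 = g(1.414214) = 1.414214
x_6 = g(1.414214) = 1.414214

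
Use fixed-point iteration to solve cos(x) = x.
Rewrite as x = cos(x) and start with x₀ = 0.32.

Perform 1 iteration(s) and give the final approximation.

Equation: cos(x) = x
Fixed-point form: x = cos(x)
x₀ = 0.32

x_1 = g(0.320000) = 0.949235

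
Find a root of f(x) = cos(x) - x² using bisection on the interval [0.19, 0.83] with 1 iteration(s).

f(x) = cos(x) - x²
Initial interval: [0.19, 0.83]

Iteration 1:
  c_1 = (0.190000 + 0.830000)/2 = 0.510000
  f(c_1) = f(0.510000) = 0.612645
  f(a) × f(c) ≥ 0, new interval: [0.510000, 0.830000]

After 1 iteration(s), the approximation is c_1 = 0.510000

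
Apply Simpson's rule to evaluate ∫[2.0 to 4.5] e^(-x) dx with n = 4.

f(x) = e^(-x)
a = 2.0, b = 4.5, n = 4
h = (b - a)/n = 0.625000

Simpson's rule: (h/3)[f(x₀) + 4f(x₁) + 2f(x₂) + ... + f(xₙ)]

x_0 = 2.0000, f(x_0) = 0.135335, coefficient = 1
x_1 = 2.6250, f(x_1) = 0.072440, coefficient = 4
x_2 = 3.2500, f(x_2) = 0.038774, coefficient = 2
x_3 = 3.8750, f(x_3) = 0.020754, coefficient = 4
x_4 = 4.5000, f(x_4) = 0.011109, coefficient = 1

I ≈ (0.625000/3) × 0.596769 = 0.124327
Exact value: 0.124226
Error: 0.000101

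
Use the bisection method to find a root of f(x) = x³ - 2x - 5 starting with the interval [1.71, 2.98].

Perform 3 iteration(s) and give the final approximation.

f(x) = x³ - 2x - 5
Initial interval: [1.71, 2.98]

Iteration 1:
  c_1 = (1.710000 + 2.980000)/2 = 2.345000
  f(c_1) = f(2.345000) = 3.205214
  f(a) × f(c) < 0, new interval: [1.710000, 2.345000]
Iteration 2:
  c_2 = (1.710000 + 2.345000)/2 = 2.027500
  f(c_2) = f(2.027500) = -0.720442
  f(a) × f(c) ≥ 0, new interval: [2.027500, 2.345000]
Iteration 3:
  c_3 = (2.027500 + 2.345000)/2 = 2.186250
  f(c_3) = f(2.186250) = 1.077095
  f(a) × f(c) < 0, new interval: [2.027500, 2.186250]

After 3 iteration(s), the approximation is c_3 = 2.186250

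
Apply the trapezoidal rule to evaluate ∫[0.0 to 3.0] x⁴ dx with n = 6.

f(x) = x⁴
a = 0.0, b = 3.0, n = 6
h = (b - a)/n = 0.500000

Trapezoidal rule: (h/2)[f(x₀) + 2f(x₁) + 2f(x₂) + ... + f(xₙ)]

x_0 = 0.0000, f(x_0) = 0.000000, coefficient = 1
x_1 = 0.5000, f(x_1) = 0.062500, coefficient = 2
x_2 = 1.0000, f(x_2) = 1.000000, coefficient = 2
x_3 = 1.5000, f(x_3) = 5.062500, coefficient = 2
x_4 = 2.0000, f(x_4) = 16.000000, coefficient = 2
x_5 = 2.5000, f(x_5) = 39.062500, coefficient = 2
x_6 = 3.0000, f(x_6) = 81.000000, coefficient = 1

I ≈ (0.500000/2) × 203.375000 = 50.843750
Exact value: 48.600000
Error: 2.243750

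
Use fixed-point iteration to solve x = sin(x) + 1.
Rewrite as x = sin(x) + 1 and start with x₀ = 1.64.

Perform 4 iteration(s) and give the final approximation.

Equation: x = sin(x) + 1
Fixed-point form: x = sin(x) + 1
x₀ = 1.64

x_1 = g(1.640000) = 1.997606
x_2 = g(1.997606) = 1.910291
x_3 = g(1.910291) = 1.942923
x_4 = g(1.942923) = 1.931556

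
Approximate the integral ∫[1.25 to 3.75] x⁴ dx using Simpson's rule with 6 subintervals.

f(x) = x⁴
a = 1.25, b = 3.75, n = 6
h = (b - a)/n = 0.416667

Simpson's rule: (h/3)[f(x₀) + 4f(x₁) + 2f(x₂) + ... + f(xₙ)]

x_0 = 1.2500, f(x_0) = 2.441406, coefficient = 1
x_1 = 1.6667, f(x_1) = 7.716049, coefficient = 4
x_2 = 2.0833, f(x_2) = 18.838011, coefficient = 2
x_3 = 2.5000, f(x_3) = 39.062500, coefficient = 4
x_4 = 2.9167, f(x_4) = 72.368104, coefficient = 2
x_5 = 3.3333, f(x_5) = 123.456790, coefficient = 4
x_6 = 3.7500, f(x_6) = 197.753906, coefficient = 1

I ≈ (0.416667/3) × 1063.548900 = 147.715125
Exact value: 147.705078
Error: 0.010047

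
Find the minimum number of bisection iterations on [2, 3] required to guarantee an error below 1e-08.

We need (b-a)/2^n ≤ 1e-08
(3 - 2)/2^n ≤ 1e-08
1/2^n ≤ 1e-08
2^n ≥ 100000000
n ≥ log₂(100000000) = 26.58
n ≥ 27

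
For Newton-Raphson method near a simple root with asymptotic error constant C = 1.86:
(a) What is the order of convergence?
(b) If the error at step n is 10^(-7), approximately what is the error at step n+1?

(a) Newton-Raphson has quadratic (order 2) convergence near simple roots.
    This means |e_{n+1}| ≈ C|e_n|².

(b) With |e_n| = 10^(-7) and C = 1.86:
    |e_{n+1}| ≈ 1.86 × (10^(-7))² = 1.86 × 10^(-14)

(a) 2 (quadratic); (b) |e_{n+1}| ≈ 1.860e-14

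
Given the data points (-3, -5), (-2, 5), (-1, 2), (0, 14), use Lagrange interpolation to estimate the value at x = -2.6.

Lagrange interpolation formula:
P(x) = Σ yᵢ × Lᵢ(x)
where Lᵢ(x) = Π_{j≠i} (x - xⱼ)/(xᵢ - xⱼ)

L_0(-2.6) = (-2.6 - (-2))/(-3 - (-2)) × (-2.6 - (-1))/(-3 - (-1)) × (-2.6 - 0)/(-3 - 0) = 0.416000
L_1(-2.6) = (-2.6 - (-3))/(-2 - (-3)) × (-2.6 - (-1))/(-2 - (-1)) × (-2.6 - 0)/(-2 - 0) = 0.832000
L_2(-2.6) = (-2.6 - (-3))/(-1 - (-3)) × (-2.6 - (-2))/(-1 - (-2)) × (-2.6 - 0)/(-1 - 0) = -0.312000
L_3(-2.6) = (-2.6 - (-3))/(0 - (-3)) × (-2.6 - (-2))/(0 - (-2)) × (-2.6 - (-1))/(0 - (-1)) = 0.064000

P(-2.6) = (-5)×L_0(-2.6) + 5×L_1(-2.6) + 2×L_2(-2.6) + 14×L_3(-2.6)
P(-2.6) = 2.352000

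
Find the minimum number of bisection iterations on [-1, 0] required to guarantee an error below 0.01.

We need (b-a)/2^n ≤ 0.01
(0 - (-1))/2^n ≤ 0.01
1/2^n ≤ 0.01
2^n ≥ 100
n ≥ log₂(100) = 6.64
n ≥ 7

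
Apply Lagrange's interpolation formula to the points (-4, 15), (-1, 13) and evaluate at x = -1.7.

Lagrange interpolation formula:
P(x) = Σ yᵢ × Lᵢ(x)
where Lᵢ(x) = Π_{j≠i} (x - xⱼ)/(xᵢ - xⱼ)

L_0(-1.7) = (-1.7 - (-1))/(-4 - (-1)) = 0.233333
L_1(-1.7) = (-1.7 - (-4))/(-1 - (-4)) = 0.766667

P(-1.7) = 15×L_0(-1.7) + 13×L_1(-1.7)
P(-1.7) = 13.466667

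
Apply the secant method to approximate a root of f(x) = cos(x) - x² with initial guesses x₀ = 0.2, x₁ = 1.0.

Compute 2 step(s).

f(x) = cos(x) - x²
x₀ = 0.2, x₁ = 1.0

Secant formula: x_{n+1} = x_n - f(x_n)(x_n - x_{n-1})/(f(x_n) - f(x_{n-1}))

Iteration 1:
  f(0.200000) = 0.940067
  f(1.000000) = -0.459698
  x_2 = 1.000000 - (-0.459698)×(1.000000 - 0.200000)/(-0.459698 - 0.940067)
       = 0.737271
Iteration 2:
  f(1.000000) = -0.459698
  f(0.737271) = 0.196737
  x_3 = 0.737271 - 0.196737×(0.737271 - 1.000000)/(0.196737 - (-0.459698))
       = 0.816012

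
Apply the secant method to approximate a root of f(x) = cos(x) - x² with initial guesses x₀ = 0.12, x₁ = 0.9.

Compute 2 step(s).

f(x) = cos(x) - x²
x₀ = 0.12, x₁ = 0.9

Secant formula: x_{n+1} = x_n - f(x_n)(x_n - x_{n-1})/(f(x_n) - f(x_{n-1}))

Iteration 1:
  f(0.120000) = 0.978409
  f(0.900000) = -0.188390
  x_2 = 0.900000 - (-0.188390)×(0.900000 - 0.120000)/(-0.188390 - 0.978409)
       = 0.774062
Iteration 2:
  f(0.900000) = -0.188390
  f(0.774062) = 0.115905
  x_3 = 0.774062 - 0.115905×(0.774062 - 0.900000)/(0.115905 - (-0.188390))
       = 0.822031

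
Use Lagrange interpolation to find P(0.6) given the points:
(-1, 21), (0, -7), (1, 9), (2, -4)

Lagrange interpolation formula:
P(x) = Σ yᵢ × Lᵢ(x)
where Lᵢ(x) = Π_{j≠i} (x - xⱼ)/(xᵢ - xⱼ)

L_0(0.6) = (0.6 - 0)/(-1 - 0) × (0.6 - 1)/(-1 - 1) × (0.6 - 2)/(-1 - 2) = -0.056000
L_1(0.6) = (0.6 - (-1))/(0 - (-1)) × (0.6 - 1)/(0 - 1) × (0.6 - 2)/(0 - 2) = 0.448000
L_2(0.6) = (0.6 - (-1))/(1 - (-1)) × (0.6 - 0)/(1 - 0) × (0.6 - 2)/(1 - 2) = 0.672000
L_3(0.6) = (0.6 - (-1))/(2 - (-1)) × (0.6 - 0)/(2 - 0) × (0.6 - 1)/(2 - 1) = -0.064000

P(0.6) = 21×L_0(0.6) + (-7)×L_1(0.6) + 9×L_2(0.6) + (-4)×L_3(0.6)
P(0.6) = 1.992000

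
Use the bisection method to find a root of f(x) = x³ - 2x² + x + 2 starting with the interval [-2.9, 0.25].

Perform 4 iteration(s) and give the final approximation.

f(x) = x³ - 2x² + x + 2
Initial interval: [-2.9, 0.25]

Iteration 1:
  c_1 = (-2.900000 + 0.250000)/2 = -1.325000
  f(c_1) = f(-1.325000) = -5.162453
  f(a) × f(c) ≥ 0, new interval: [-1.325000, 0.250000]
Iteration 2:
  c_2 = (-1.325000 + 0.250000)/2 = -0.537500
  f(c_2) = f(-0.537500) = 0.729400
  f(a) × f(c) < 0, new interval: [-1.325000, -0.537500]
Iteration 3:
  c_3 = (-1.325000 + (-0.537500))/2 = -0.931250
  f(c_3) = f(-0.931250) = -1.473308
  f(a) × f(c) ≥ 0, new interval: [-0.931250, -0.537500]
Iteration 4:
  c_4 = (-0.931250 + (-0.537500))/2 = -0.734375
  f(c_4) = f(-0.734375) = -0.209042
  f(a) × f(c) ≥ 0, new interval: [-0.734375, -0.537500]

After 4 iteration(s), the approximation is c_4 = -0.734375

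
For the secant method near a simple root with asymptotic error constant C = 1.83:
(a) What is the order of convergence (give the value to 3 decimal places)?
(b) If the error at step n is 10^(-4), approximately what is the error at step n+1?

(a) Secant method has superlinear convergence with order φ = (1+√5)/2 ≈ 1.618.
    This means |e_{n+1}| ≈ C|e_n|^1.618.

(b) With |e_n| = 10^(-4) and C = 1.83:
    |e_{n+1}| ≈ 1.83 × (10^(-4))^1.618 = 1.83 × 10^(-6.47)

(a) ≈ 1.618 (golden ratio); (b) |e_{n+1}| ≈ 6.170e-07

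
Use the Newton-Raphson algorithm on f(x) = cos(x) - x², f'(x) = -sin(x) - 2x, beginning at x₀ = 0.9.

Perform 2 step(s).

f(x) = cos(x) - x²
f'(x) = -sin(x) - 2x
x₀ = 0.9

Newton-Raphson formula: x_{n+1} = x_n - f(x_n)/f'(x_n)

Iteration 1:
  f(0.900000) = -0.188390
  f'(0.900000) = -2.583327
  x_1 = 0.900000 - (-0.188390)/(-2.583327) = 0.827075
Iteration 2:
  f(0.827075) = -0.007021
  f'(0.827075) = -2.390103
  x_2 = 0.827075 - (-0.007021)/(-2.390103) = 0.824137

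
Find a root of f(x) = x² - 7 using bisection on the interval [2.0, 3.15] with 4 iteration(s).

f(x) = x² - 7
Initial interval: [2.0, 3.15]

Iteration 1:
  c_1 = (2.000000 + 3.150000)/2 = 2.575000
  f(c_1) = f(2.575000) = -0.369375
  f(a) × f(c) ≥ 0, new interval: [2.575000, 3.150000]
Iteration 2:
  c_2 = (2.575000 + 3.150000)/2 = 2.862500
  f(c_2) = f(2.862500) = 1.193906
  f(a) × f(c) < 0, new interval: [2.575000, 2.862500]
Iteration 3:
  c_3 = (2.575000 + 2.862500)/2 = 2.718750
  f(c_3) = f(2.718750) = 0.391602
  f(a) × f(c) < 0, new interval: [2.575000, 2.718750]
Iteration 4:
  c_4 = (2.575000 + 2.718750)/2 = 2.646875
  f(c_4) = f(2.646875) = 0.005947
  f(a) × f(c) < 0, new interval: [2.575000, 2.646875]

After 4 iteration(s), the approximation is c_4 = 2.646875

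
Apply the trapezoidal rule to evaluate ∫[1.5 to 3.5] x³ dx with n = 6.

f(x) = x³
a = 1.5, b = 3.5, n = 6
h = (b - a)/n = 0.333333

Trapezoidal rule: (h/2)[f(x₀) + 2f(x₁) + 2f(x₂) + ... + f(xₙ)]

x_0 = 1.5000, f(x_0) = 3.375000, coefficient = 1
x_1 = 1.8333, f(x_1) = 6.162037, coefficient = 2
x_2 = 2.1667, f(x_2) = 10.171296, coefficient = 2
x_3 = 2.5000, f(x_3) = 15.625000, coefficient = 2
x_4 = 2.8333, f(x_4) = 22.745370, coefficient = 2
x_5 = 3.1667, f(x_5) = 31.754630, coefficient = 2
x_6 = 3.5000, f(x_6) = 42.875000, coefficient = 1

I ≈ (0.333333/2) × 219.166667 = 36.527778
Exact value: 36.250000
Error: 0.277778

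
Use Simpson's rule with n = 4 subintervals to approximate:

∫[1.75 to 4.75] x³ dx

f(x) = x³
a = 1.75, b = 4.75, n = 4
h = (b - a)/n = 0.750000

Simpson's rule: (h/3)[f(x₀) + 4f(x₁) + 2f(x₂) + ... + f(xₙ)]

x_0 = 1.7500, f(x_0) = 5.359375, coefficient = 1
x_1 = 2.5000, f(x_1) = 15.625000, coefficient = 4
x_2 = 3.2500, f(x_2) = 34.328125, coefficient = 2
x_3 = 4.0000, f(x_3) = 64.000000, coefficient = 4
x_4 = 4.7500, f(x_4) = 107.171875, coefficient = 1

I ≈ (0.750000/3) × 499.687500 = 124.921875
Exact value: 124.921875
Error: 0.000000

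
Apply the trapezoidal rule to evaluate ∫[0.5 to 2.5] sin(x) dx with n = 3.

f(x) = sin(x)
a = 0.5, b = 2.5, n = 3
h = (b - a)/n = 0.666667

Trapezoidal rule: (h/2)[f(x₀) + 2f(x₁) + 2f(x₂) + ... + f(xₙ)]

x_0 = 0.5000, f(x_0) = 0.479426, coefficient = 1
x_1 = 1.1667, f(x_1) = 0.919445, coefficient = 2
x_2 = 1.8333, f(x_2) = 0.965735, coefficient = 2
x_3 = 2.5000, f(x_3) = 0.598472, coefficient = 1

I ≈ (0.666667/2) × 4.848257 = 1.616086
Exact value: 1.678726
Error: 0.062641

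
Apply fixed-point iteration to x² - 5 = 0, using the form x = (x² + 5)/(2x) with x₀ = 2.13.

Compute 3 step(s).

Equation: x² - 5 = 0
Fixed-point form: x = (x² + 5)/(2x)
x₀ = 2.13

x_1 = g(2.130000) = 2.238709
x_2 = g(2.238709) = 2.236070
x_3 = g(2.236070) = 2.236068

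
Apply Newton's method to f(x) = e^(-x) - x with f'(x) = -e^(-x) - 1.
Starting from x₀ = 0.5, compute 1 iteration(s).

f(x) = e^(-x) - x
f'(x) = -e^(-x) - 1
x₀ = 0.5

Newton-Raphson formula: x_{n+1} = x_n - f(x_n)/f'(x_n)

Iteration 1:
  f(0.500000) = 0.106531
  f'(0.500000) = -1.606531
  x_1 = 0.500000 - 0.106531/(-1.606531) = 0.566311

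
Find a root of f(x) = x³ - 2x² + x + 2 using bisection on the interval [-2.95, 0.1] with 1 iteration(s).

f(x) = x³ - 2x² + x + 2
Initial interval: [-2.95, 0.1]

Iteration 1:
  c_1 = (-2.950000 + 0.100000)/2 = -1.425000
  f(c_1) = f(-1.425000) = -6.379891
  f(a) × f(c) ≥ 0, new interval: [-1.425000, 0.100000]

After 1 iteration(s), the approximation is c_1 = -1.425000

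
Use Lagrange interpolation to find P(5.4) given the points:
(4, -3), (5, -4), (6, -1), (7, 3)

Lagrange interpolation formula:
P(x) = Σ yᵢ × Lᵢ(x)
where Lᵢ(x) = Π_{j≠i} (x - xⱼ)/(xᵢ - xⱼ)

L_0(5.4) = (5.4 - 5)/(4 - 5) × (5.4 - 6)/(4 - 6) × (5.4 - 7)/(4 - 7) = -0.064000
L_1(5.4) = (5.4 - 4)/(5 - 4) × (5.4 - 6)/(5 - 6) × (5.4 - 7)/(5 - 7) = 0.672000
L_2(5.4) = (5.4 - 4)/(6 - 4) × (5.4 - 5)/(6 - 5) × (5.4 - 7)/(6 - 7) = 0.448000
L_3(5.4) = (5.4 - 4)/(7 - 4) × (5.4 - 5)/(7 - 5) × (5.4 - 6)/(7 - 6) = -0.056000

P(5.4) = (-3)×L_0(5.4) + (-4)×L_1(5.4) + (-1)×L_2(5.4) + 3×L_3(5.4)
P(5.4) = -3.112000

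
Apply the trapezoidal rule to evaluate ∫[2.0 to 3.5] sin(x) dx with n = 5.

f(x) = sin(x)
a = 2.0, b = 3.5, n = 5
h = (b - a)/n = 0.300000

Trapezoidal rule: (h/2)[f(x₀) + 2f(x₁) + 2f(x₂) + ... + f(xₙ)]

x_0 = 2.0000, f(x_0) = 0.909297, coefficient = 1
x_1 = 2.3000, f(x_1) = 0.745705, coefficient = 2
x_2 = 2.6000, f(x_2) = 0.515501, coefficient = 2
x_3 = 2.9000, f(x_3) = 0.239249, coefficient = 2
x_4 = 3.2000, f(x_4) = -0.058374, coefficient = 2
x_5 = 3.5000, f(x_5) = -0.350783, coefficient = 1

I ≈ (0.300000/2) × 3.442678 = 0.516402
Exact value: 0.520310
Error: 0.003908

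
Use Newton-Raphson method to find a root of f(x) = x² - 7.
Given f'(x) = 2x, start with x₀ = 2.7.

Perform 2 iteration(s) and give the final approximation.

f(x) = x² - 7
f'(x) = 2x
x₀ = 2.7

Newton-Raphson formula: x_{n+1} = x_n - f(x_n)/f'(x_n)

Iteration 1:
  f(2.700000) = 0.290000
  f'(2.700000) = 5.400000
  x_1 = 2.700000 - 0.290000/5.400000 = 2.646296
Iteration 2:
  f(2.646296) = 0.002884
  f'(2.646296) = 5.292593
  x_2 = 2.646296 - 0.002884/5.292593 = 2.645751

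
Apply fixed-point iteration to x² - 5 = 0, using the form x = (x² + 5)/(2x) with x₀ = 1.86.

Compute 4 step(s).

Equation: x² - 5 = 0
Fixed-point form: x = (x² + 5)/(2x)
x₀ = 1.86

x_1 = g(1.860000) = 2.274086
x_2 = g(2.274086) = 2.236386
x_3 = g(2.236386) = 2.236068
x_4 = g(2.236068) = 2.236068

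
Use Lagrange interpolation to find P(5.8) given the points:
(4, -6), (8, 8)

Lagrange interpolation formula:
P(x) = Σ yᵢ × Lᵢ(x)
where Lᵢ(x) = Π_{j≠i} (x - xⱼ)/(xᵢ - xⱼ)

L_0(5.8) = (5.8 - 8)/(4 - 8) = 0.550000
L_1(5.8) = (5.8 - 4)/(8 - 4) = 0.450000

P(5.8) = (-6)×L_0(5.8) + 8×L_1(5.8)
P(5.8) = 0.300000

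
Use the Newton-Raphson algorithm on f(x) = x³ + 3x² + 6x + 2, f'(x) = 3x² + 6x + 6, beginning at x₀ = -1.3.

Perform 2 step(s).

f(x) = x³ + 3x² + 6x + 2
f'(x) = 3x² + 6x + 6
x₀ = -1.3

Newton-Raphson formula: x_{n+1} = x_n - f(x_n)/f'(x_n)

Iteration 1:
  f(-1.300000) = -2.927000
  f'(-1.300000) = 3.270000
  x_1 = -1.300000 - (-2.927000)/3.270000 = -0.404893
Iteration 2:
  f(-0.404893) = -0.003920
  f'(-0.404893) = 4.062457
  x_2 = -0.404893 - (-0.003920)/4.062457 = -0.403928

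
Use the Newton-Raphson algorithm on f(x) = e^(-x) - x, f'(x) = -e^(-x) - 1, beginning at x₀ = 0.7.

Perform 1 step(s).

f(x) = e^(-x) - x
f'(x) = -e^(-x) - 1
x₀ = 0.7

Newton-Raphson formula: x_{n+1} = x_n - f(x_n)/f'(x_n)

Iteration 1:
  f(0.700000) = -0.203415
  f'(0.700000) = -1.496585
  x_1 = 0.700000 - (-0.203415)/(-1.496585) = 0.564081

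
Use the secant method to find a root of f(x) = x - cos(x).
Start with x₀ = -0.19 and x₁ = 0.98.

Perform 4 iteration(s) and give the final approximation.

f(x) = x - cos(x)
x₀ = -0.19, x₁ = 0.98

Secant formula: x_{n+1} = x_n - f(x_n)(x_n - x_{n-1})/(f(x_n) - f(x_{n-1}))

Iteration 1:
  f(-0.190000) = -1.172004
  f(0.980000) = 0.422977
  x_2 = 0.980000 - 0.422977×(0.980000 - (-0.190000))/(0.422977 - (-1.172004))
       = 0.669725
Iteration 2:
  f(0.980000) = 0.422977
  f(0.669725) = -0.114268
  x_3 = 0.669725 - (-0.114268)×(0.669725 - 0.980000)/(-0.114268 - 0.422977)
       = 0.735718
Iteration 3:
  f(0.669725) = -0.114268
  f(0.735718) = -0.005631
  x_4 = 0.735718 - (-0.005631)×(0.735718 - 0.669725)/(-0.005631 - (-0.114268))
       = 0.739139
Iteration 4:
  f(0.735718) = -0.005631
  f(0.739139) = 0.000090
  x_5 = 0.739139 - 0.000090×(0.739139 - 0.735718)/(0.000090 - (-0.005631))
       = 0.739085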